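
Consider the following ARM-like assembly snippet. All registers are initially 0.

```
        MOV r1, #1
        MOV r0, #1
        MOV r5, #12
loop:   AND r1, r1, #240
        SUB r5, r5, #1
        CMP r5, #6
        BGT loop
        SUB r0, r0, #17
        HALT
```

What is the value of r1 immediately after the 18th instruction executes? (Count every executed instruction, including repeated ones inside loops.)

r1=1
r0=1
r5=12
r1=1&240=0
r5=12-1=11
CMP r5, #6  (cmp 11,6)
BGT loop: taken
r1=0&240=0
r5=11-1=10
CMP r5, #6  (cmp 10,6)
BGT loop: taken
r1=0&240=0
r5=10-1=9
CMP r5, #6  (cmp 9,6)
BGT loop: taken
r1=0&240=0
r5=9-1=8
CMP r5, #6  (cmp 8,6)
After step 18: r1 = 0.

0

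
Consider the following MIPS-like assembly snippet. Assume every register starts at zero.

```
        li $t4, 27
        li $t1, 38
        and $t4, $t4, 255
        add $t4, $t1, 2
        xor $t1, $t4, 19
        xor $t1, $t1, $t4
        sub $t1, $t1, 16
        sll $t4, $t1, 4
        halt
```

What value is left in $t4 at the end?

$t4=27
$t1=38
$t4=27&255=27
$t4=38+2=40
$t1=40^19=59
$t1=59^40=19
$t1=19-16=3
$t4=3<<4=48
halt.

48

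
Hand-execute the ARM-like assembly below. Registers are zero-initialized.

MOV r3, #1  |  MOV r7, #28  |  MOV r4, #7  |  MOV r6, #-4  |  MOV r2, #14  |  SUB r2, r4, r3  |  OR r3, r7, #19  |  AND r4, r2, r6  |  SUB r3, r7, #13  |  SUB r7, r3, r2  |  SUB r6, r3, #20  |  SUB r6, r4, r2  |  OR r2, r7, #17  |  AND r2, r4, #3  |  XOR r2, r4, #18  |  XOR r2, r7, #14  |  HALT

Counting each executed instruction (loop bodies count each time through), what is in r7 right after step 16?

9

MOV r3, #1 → r3=1
MOV r7, #28 → r7=28
MOV r4, #7 → r4=7
MOV r6, #-4 → r6=-4
MOV r2, #14 → r2=14
SUB r2, r4, r3 → r2=7-1=6
OR r3, r7, #19 → r3=28|19=31
AND r4, r2, r6 → r4=6&(-4)=4
SUB r3, r7, #13 → r3=28-13=15
SUB r7, r3, r2 → r7=15-6=9
SUB r6, r3, #20 → r6=15-20=-5
SUB r6, r4, r2 → r6=4-6=-2
OR r2, r7, #17 → r2=9|17=25
AND r2, r4, #3 → r2=4&3=0
XOR r2, r4, #18 → r2=4^18=22
XOR r2, r7, #14 → r2=9^14=7
After step 16: r7 = 9.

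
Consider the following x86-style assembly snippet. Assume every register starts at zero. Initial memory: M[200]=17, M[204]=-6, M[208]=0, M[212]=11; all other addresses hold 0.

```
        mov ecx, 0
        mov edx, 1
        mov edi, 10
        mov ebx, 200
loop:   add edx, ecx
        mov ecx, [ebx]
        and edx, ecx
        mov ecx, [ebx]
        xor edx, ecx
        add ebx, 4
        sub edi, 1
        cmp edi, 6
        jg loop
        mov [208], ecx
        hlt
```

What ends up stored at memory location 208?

mov ecx, 0 → ecx=0
mov edx, 1 → edx=1
mov edi, 10 → edi=10
mov ebx, 200 → ebx=200
add edx, ecx → edx=1+0=1
mov ecx, [ebx] → ecx=M[200]=17
and edx, ecx → edx=1&17=1
mov ecx, [ebx] → ecx=M[200]=17
xor edx, ecx → edx=1^17=16
add ebx, 4 → ebx=200+4=204
sub edi, 1 → edi=10-1=9
cmp edi, 6  (cmp 9,6)
jg loop: taken
add edx, ecx → edx=16+17=33
mov ecx, [ebx] → ecx=M[204]=-6
and edx, ecx → edx=33&(-6)=32
mov ecx, [ebx] → ecx=M[204]=-6
xor edx, ecx → edx=32^(-6)=-38
add ebx, 4 → ebx=204+4=208
sub edi, 1 → edi=9-1=8
cmp edi, 6  (cmp 8,6)
jg loop: taken
add edx, ecx → edx=(-38)+(-6)=-44
mov ecx, [ebx] → ecx=M[208]=0
and edx, ecx → edx=(-44)&0=0
mov ecx, [ebx] → ecx=M[208]=0
xor edx, ecx → edx=0^0=0
add ebx, 4 → ebx=208+4=212
sub edi, 1 → edi=8-1=7
cmp edi, 6  (cmp 7,6)
jg loop: taken
add edx, ecx → edx=0+0=0
mov ecx, [ebx] → ecx=M[212]=11
and edx, ecx → edx=0&11=0
mov ecx, [ebx] → ecx=M[212]=11
xor edx, ecx → edx=0^11=11
add ebx, 4 → ebx=212+4=216
sub edi, 1 → edi=7-1=6
cmp edi, 6  (cmp 6,6)
jg loop: not taken
mov [208], ecx → M[208]=11
halt.

11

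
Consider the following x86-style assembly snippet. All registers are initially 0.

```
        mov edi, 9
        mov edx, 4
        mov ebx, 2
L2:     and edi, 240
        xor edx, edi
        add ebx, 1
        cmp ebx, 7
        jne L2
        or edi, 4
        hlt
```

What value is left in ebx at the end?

7

edi=9
edx=4
ebx=2
edi=9&240=0
edx=4^0=4
ebx=2+1=3
cmp ebx, 7  (cmp 3,7)
jne L2: taken
edi=0&240=0
edx=4^0=4
ebx=3+1=4
cmp ebx, 7  (cmp 4,7)
jne L2: taken
edi=0&240=0
edx=4^0=4
ebx=4+1=5
cmp ebx, 7  (cmp 5,7)
jne L2: taken
edi=0&240=0
edx=4^0=4
ebx=5+1=6
cmp ebx, 7  (cmp 6,7)
jne L2: taken
edi=0&240=0
edx=4^0=4
ebx=6+1=7
cmp ebx, 7  (cmp 7,7)
jne L2: not taken
edi=0|4=4
halt.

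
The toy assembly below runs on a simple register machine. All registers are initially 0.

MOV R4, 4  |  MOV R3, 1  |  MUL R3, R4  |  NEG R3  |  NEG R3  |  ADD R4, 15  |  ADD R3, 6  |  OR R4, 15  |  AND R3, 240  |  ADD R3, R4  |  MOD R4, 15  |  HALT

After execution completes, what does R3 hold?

after MOV R4, 4: R4=4
after MOV R3, 1: R3=1
after MUL R3, R4: R3=1*4=4
after NEG R3: R3=-(4)=-4
after NEG R3: R3=-(-4)=4
after ADD R4, 15: R4=4+15=19
after ADD R3, 6: R3=4+6=10
after OR R4, 15: R4=19|15=31
after AND R3, 240: R3=10&240=0
after ADD R3, R4: R3=0+31=31
after MOD R4, 15: R4=31%15=1
halt.

31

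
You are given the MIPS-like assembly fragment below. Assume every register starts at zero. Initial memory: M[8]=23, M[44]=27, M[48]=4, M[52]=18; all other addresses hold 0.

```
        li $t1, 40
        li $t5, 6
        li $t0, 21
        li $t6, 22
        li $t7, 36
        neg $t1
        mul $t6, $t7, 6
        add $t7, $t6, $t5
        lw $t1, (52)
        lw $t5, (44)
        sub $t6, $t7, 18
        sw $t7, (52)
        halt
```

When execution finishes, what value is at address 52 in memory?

222

$t1=40
$t5=6
$t0=21
$t6=22
$t7=36
$t1=-(40)=-40
$t6=36*6=216
$t7=216+6=222
$t1=M[52]=18
$t5=M[44]=27
$t6=222-18=204
sw $t7, (52) → M[52]=222
halt.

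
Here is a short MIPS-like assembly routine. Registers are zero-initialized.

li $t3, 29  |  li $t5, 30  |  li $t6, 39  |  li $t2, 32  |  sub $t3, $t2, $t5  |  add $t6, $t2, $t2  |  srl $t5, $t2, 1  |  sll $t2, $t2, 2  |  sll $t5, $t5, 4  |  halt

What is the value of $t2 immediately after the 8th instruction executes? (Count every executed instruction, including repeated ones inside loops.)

li $t3, 29 → $t3=29
li $t5, 30 → $t5=30
li $t6, 39 → $t6=39
li $t2, 32 → $t2=32
sub $t3, $t2, $t5 → $t3=32-30=2
add $t6, $t2, $t2 → $t6=32+32=64
srl $t5, $t2, 1 → $t5=32>>1=16
sll $t2, $t2, 2 → $t2=32<<2=128
After step 8: $t2 = 128.

128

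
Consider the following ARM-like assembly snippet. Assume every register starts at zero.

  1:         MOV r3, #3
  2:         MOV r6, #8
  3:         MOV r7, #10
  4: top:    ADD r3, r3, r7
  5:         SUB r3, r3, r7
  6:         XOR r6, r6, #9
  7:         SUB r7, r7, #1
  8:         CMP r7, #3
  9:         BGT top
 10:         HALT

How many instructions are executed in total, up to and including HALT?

46

after MOV r3, #3: r3=3
after MOV r6, #8: r6=8
after MOV r7, #10: r7=10
after ADD r3, r3, r7: r3=3+10=13
after SUB r3, r3, r7: r3=13-10=3
after XOR r6, r6, #9: r6=8^9=1
after SUB r7, r7, #1: r7=10-1=9
CMP r7, #3  (cmp 9,3)
BGT top: taken
after ADD r3, r3, r7: r3=3+9=12
after SUB r3, r3, r7: r3=12-9=3
after XOR r6, r6, #9: r6=1^9=8
after SUB r7, r7, #1: r7=9-1=8
CMP r7, #3  (cmp 8,3)
BGT top: taken
after ADD r3, r3, r7: r3=3+8=11
after SUB r3, r3, r7: r3=11-8=3
after XOR r6, r6, #9: r6=8^9=1
after SUB r7, r7, #1: r7=8-1=7
CMP r7, #3  (cmp 7,3)
BGT top: taken
after ADD r3, r3, r7: r3=3+7=10
after SUB r3, r3, r7: r3=10-7=3
after XOR r6, r6, #9: r6=1^9=8
after SUB r7, r7, #1: r7=7-1=6
CMP r7, #3  (cmp 6,3)
BGT top: taken
after ADD r3, r3, r7: r3=3+6=9
after SUB r3, r3, r7: r3=9-6=3
after XOR r6, r6, #9: r6=8^9=1
after SUB r7, r7, #1: r7=6-1=5
CMP r7, #3  (cmp 5,3)
BGT top: taken
after ADD r3, r3, r7: r3=3+5=8
after SUB r3, r3, r7: r3=8-5=3
after XOR r6, r6, #9: r6=1^9=8
after SUB r7, r7, #1: r7=5-1=4
CMP r7, #3  (cmp 4,3)
BGT top: taken
after ADD r3, r3, r7: r3=3+4=7
after SUB r3, r3, r7: r3=7-4=3
after XOR r6, r6, #9: r6=8^9=1
after SUB r7, r7, #1: r7=4-1=3
CMP r7, #3  (cmp 3,3)
BGT top: not taken
halt.
Total executed instructions: 46.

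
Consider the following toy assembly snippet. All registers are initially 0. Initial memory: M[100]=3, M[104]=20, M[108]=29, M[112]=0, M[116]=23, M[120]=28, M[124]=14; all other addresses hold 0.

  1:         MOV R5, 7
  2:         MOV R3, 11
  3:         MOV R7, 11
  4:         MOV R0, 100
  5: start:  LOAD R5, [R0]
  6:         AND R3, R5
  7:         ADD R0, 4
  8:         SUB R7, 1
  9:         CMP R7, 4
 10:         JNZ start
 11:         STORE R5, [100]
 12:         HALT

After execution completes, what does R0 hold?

128

MOV R5, 7 → R5=7
MOV R3, 11 → R3=11
MOV R7, 11 → R7=11
MOV R0, 100 → R0=100
LOAD R5, [R0] → R5=M[100]=3
AND R3, R5 → R3=11&3=3
ADD R0, 4 → R0=100+4=104
SUB R7, 1 → R7=11-1=10
CMP R7, 4  (cmp 10,4)
JNZ start: taken
LOAD R5, [R0] → R5=M[104]=20
AND R3, R5 → R3=3&20=0
ADD R0, 4 → R0=104+4=108
SUB R7, 1 → R7=10-1=9
CMP R7, 4  (cmp 9,4)
JNZ start: taken
LOAD R5, [R0] → R5=M[108]=29
AND R3, R5 → R3=0&29=0
ADD R0, 4 → R0=108+4=112
SUB R7, 1 → R7=9-1=8
CMP R7, 4  (cmp 8,4)
JNZ start: taken
LOAD R5, [R0] → R5=M[112]=0
AND R3, R5 → R3=0&0=0
ADD R0, 4 → R0=112+4=116
SUB R7, 1 → R7=8-1=7
CMP R7, 4  (cmp 7,4)
JNZ start: taken
LOAD R5, [R0] → R5=M[116]=23
AND R3, R5 → R3=0&23=0
ADD R0, 4 → R0=116+4=120
SUB R7, 1 → R7=7-1=6
CMP R7, 4  (cmp 6,4)
JNZ start: taken
LOAD R5, [R0] → R5=M[120]=28
AND R3, R5 → R3=0&28=0
ADD R0, 4 → R0=120+4=124
SUB R7, 1 → R7=6-1=5
CMP R7, 4  (cmp 5,4)
JNZ start: taken
LOAD R5, [R0] → R5=M[124]=14
AND R3, R5 → R3=0&14=0
ADD R0, 4 → R0=124+4=128
SUB R7, 1 → R7=5-1=4
CMP R7, 4  (cmp 4,4)
JNZ start: not taken
STORE R5, [100] → M[100]=14
halt.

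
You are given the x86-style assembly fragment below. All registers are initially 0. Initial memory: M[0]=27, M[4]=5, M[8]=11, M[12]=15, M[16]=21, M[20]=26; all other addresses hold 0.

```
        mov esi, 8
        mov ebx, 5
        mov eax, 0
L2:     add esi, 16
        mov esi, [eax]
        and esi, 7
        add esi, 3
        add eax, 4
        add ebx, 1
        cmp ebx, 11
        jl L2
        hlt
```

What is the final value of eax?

after mov esi, 8: esi=8
after mov ebx, 5: ebx=5
after mov eax, 0: eax=0
after add esi, 16: esi=8+16=24
after mov esi, [eax]: esi=M[0]=27
after and esi, 7: esi=27&7=3
after add esi, 3: esi=3+3=6
after add eax, 4: eax=0+4=4
after add ebx, 1: ebx=5+1=6
cmp ebx, 11  (cmp 6,11)
jl L2: taken
after add esi, 16: esi=6+16=22
after mov esi, [eax]: esi=M[4]=5
after and esi, 7: esi=5&7=5
after add esi, 3: esi=5+3=8
after add eax, 4: eax=4+4=8
after add ebx, 1: ebx=6+1=7
cmp ebx, 11  (cmp 7,11)
jl L2: taken
after add esi, 16: esi=8+16=24
after mov esi, [eax]: esi=M[8]=11
after and esi, 7: esi=11&7=3
after add esi, 3: esi=3+3=6
after add eax, 4: eax=8+4=12
after add ebx, 1: ebx=7+1=8
cmp ebx, 11  (cmp 8,11)
jl L2: taken
after add esi, 16: esi=6+16=22
after mov esi, [eax]: esi=M[12]=15
after and esi, 7: esi=15&7=7
after add esi, 3: esi=7+3=10
after add eax, 4: eax=12+4=16
after add ebx, 1: ebx=8+1=9
cmp ebx, 11  (cmp 9,11)
jl L2: taken
after add esi, 16: esi=10+16=26
after mov esi, [eax]: esi=M[16]=21
after and esi, 7: esi=21&7=5
after add esi, 3: esi=5+3=8
after add eax, 4: eax=16+4=20
after add ebx, 1: ebx=9+1=10
cmp ebx, 11  (cmp 10,11)
jl L2: taken
after add esi, 16: esi=8+16=24
after mov esi, [eax]: esi=M[20]=26
after and esi, 7: esi=26&7=2
after add esi, 3: esi=2+3=5
after add eax, 4: eax=20+4=24
after add ebx, 1: ebx=10+1=11
cmp ebx, 11  (cmp 11,11)
jl L2: not taken
halt.

24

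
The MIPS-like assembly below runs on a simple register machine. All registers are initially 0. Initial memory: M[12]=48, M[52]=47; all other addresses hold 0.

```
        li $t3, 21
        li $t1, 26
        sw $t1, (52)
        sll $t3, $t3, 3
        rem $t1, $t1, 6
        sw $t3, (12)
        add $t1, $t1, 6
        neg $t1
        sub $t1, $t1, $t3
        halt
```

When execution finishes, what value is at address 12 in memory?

168

li $t3, 21 → $t3=21
li $t1, 26 → $t1=26
sw $t1, (52) → M[52]=26
sll $t3, $t3, 3 → $t3=21<<3=168
rem $t1, $t1, 6 → $t1=26%6=2
sw $t3, (12) → M[12]=168
add $t1, $t1, 6 → $t1=2+6=8
neg $t1 → $t1=-(8)=-8
sub $t1, $t1, $t3 → $t1=(-8)-168=-176
halt.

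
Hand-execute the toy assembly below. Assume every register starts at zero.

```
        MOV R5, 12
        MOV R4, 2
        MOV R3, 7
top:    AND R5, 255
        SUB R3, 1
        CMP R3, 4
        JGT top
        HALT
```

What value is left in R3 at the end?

4

R5=12
R4=2
R3=7
R5=12&255=12
R3=7-1=6
CMP R3, 4  (cmp 6,4)
JGT top: taken
R5=12&255=12
R3=6-1=5
CMP R3, 4  (cmp 5,4)
JGT top: taken
R5=12&255=12
R3=5-1=4
CMP R3, 4  (cmp 4,4)
JGT top: not taken
halt.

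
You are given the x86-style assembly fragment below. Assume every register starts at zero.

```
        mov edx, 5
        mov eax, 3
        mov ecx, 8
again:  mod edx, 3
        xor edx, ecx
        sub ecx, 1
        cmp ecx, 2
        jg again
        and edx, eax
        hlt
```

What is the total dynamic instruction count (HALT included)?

edx=5
eax=3
ecx=8
edx=5%3=2
edx=2^8=10
ecx=8-1=7
cmp ecx, 2  (cmp 7,2)
jg again: taken
edx=10%3=1
edx=1^7=6
ecx=7-1=6
cmp ecx, 2  (cmp 6,2)
jg again: taken
edx=6%3=0
edx=0^6=6
ecx=6-1=5
cmp ecx, 2  (cmp 5,2)
jg again: taken
edx=6%3=0
edx=0^5=5
ecx=5-1=4
cmp ecx, 2  (cmp 4,2)
jg again: taken
edx=5%3=2
edx=2^4=6
ecx=4-1=3
cmp ecx, 2  (cmp 3,2)
jg again: taken
edx=6%3=0
edx=0^3=3
ecx=3-1=2
cmp ecx, 2  (cmp 2,2)
jg again: not taken
edx=3&3=3
halt.
Total executed instructions: 35.

35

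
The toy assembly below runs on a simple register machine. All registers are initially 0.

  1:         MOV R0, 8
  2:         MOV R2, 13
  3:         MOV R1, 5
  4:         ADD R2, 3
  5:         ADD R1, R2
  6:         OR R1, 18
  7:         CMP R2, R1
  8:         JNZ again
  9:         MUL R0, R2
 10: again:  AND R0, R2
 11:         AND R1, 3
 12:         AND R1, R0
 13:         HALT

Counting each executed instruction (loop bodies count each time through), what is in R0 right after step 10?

R0=8
R2=13
R1=5
R2=13+3=16
R1=5+16=21
R1=21|18=23
CMP R2, R1  (cmp 16,23)
JNZ again: taken
R0=8&16=0
R1=23&3=3
After step 10: R0 = 0.

0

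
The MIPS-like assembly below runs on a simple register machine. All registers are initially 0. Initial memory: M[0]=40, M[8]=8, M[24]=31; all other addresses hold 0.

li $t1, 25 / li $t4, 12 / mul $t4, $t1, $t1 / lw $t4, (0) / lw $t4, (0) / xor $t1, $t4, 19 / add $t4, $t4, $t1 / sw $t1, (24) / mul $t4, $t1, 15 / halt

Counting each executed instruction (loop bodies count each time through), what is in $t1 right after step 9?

li $t1, 25 → $t1=25
li $t4, 12 → $t4=12
mul $t4, $t1, $t1 → $t4=25*25=625
lw $t4, (0) → $t4=M[0]=40
lw $t4, (0) → $t4=M[0]=40
xor $t1, $t4, 19 → $t1=40^19=59
add $t4, $t4, $t1 → $t4=40+59=99
sw $t1, (24) → M[24]=59
mul $t4, $t1, 15 → $t4=59*15=885
After step 9: $t1 = 59.

59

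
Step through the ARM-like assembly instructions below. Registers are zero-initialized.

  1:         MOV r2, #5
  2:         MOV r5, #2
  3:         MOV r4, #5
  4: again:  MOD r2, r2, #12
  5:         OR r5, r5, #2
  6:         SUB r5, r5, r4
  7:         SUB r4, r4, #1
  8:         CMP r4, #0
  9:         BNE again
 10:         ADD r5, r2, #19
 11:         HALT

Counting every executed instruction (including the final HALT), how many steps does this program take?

r2=5
r5=2
r4=5
r2=5%12=5
r5=2|2=2
r5=2-5=-3
r4=5-1=4
CMP r4, #0  (cmp 4,0)
BNE again: taken
r2=5%12=5
r5=(-3)|2=-1
r5=(-1)-4=-5
r4=4-1=3
CMP r4, #0  (cmp 3,0)
BNE again: taken
r2=5%12=5
r5=(-5)|2=-5
r5=(-5)-3=-8
r4=3-1=2
CMP r4, #0  (cmp 2,0)
BNE again: taken
r2=5%12=5
r5=(-8)|2=-6
r5=(-6)-2=-8
r4=2-1=1
CMP r4, #0  (cmp 1,0)
BNE again: taken
r2=5%12=5
r5=(-8)|2=-6
r5=(-6)-1=-7
r4=1-1=0
CMP r4, #0  (cmp 0,0)
BNE again: not taken
r5=5+19=24
halt.
Total executed instructions: 35.

35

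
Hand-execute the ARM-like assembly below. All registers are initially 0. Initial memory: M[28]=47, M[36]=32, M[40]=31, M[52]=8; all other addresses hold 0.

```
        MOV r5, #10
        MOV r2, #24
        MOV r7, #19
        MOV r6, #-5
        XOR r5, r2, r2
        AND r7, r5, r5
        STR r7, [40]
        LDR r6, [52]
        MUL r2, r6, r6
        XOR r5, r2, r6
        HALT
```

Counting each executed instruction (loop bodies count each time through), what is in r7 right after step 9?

0

after MOV r5, #10: r5=10
after MOV r2, #24: r2=24
after MOV r7, #19: r7=19
after MOV r6, #-5: r6=-5
after XOR r5, r2, r2: r5=24^24=0
after AND r7, r5, r5: r7=0&0=0
STR r7, [40] → M[40]=0
after LDR r6, [52]: r6=M[52]=8
after MUL r2, r6, r6: r2=8*8=64
After step 9: r7 = 0.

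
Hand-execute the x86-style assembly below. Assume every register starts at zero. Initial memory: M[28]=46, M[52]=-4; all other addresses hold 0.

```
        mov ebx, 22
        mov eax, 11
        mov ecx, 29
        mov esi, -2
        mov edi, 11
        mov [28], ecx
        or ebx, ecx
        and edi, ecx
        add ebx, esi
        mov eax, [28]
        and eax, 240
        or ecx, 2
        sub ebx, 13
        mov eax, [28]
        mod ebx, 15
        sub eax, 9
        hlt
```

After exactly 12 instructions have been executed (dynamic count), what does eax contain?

mov ebx, 22 → ebx=22
mov eax, 11 → eax=11
mov ecx, 29 → ecx=29
mov esi, -2 → esi=-2
mov edi, 11 → edi=11
mov [28], ecx → M[28]=29
or ebx, ecx → ebx=22|29=31
and edi, ecx → edi=11&29=9
add ebx, esi → ebx=31+(-2)=29
mov eax, [28] → eax=M[28]=29
and eax, 240 → eax=29&240=16
or ecx, 2 → ecx=29|2=31
After step 12: eax = 16.

16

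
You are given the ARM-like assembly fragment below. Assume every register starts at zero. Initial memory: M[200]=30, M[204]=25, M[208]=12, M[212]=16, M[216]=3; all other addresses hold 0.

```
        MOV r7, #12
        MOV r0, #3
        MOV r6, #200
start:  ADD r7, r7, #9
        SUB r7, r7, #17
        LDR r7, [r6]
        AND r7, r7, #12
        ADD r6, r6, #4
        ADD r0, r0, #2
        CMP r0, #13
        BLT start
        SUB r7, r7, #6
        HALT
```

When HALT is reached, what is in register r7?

r7=12
r0=3
r6=200
r7=12+9=21
r7=21-17=4
r7=M[200]=30
r7=30&12=12
r6=200+4=204
r0=3+2=5
CMP r0, #13  (cmp 5,13)
BLT start: taken
r7=12+9=21
r7=21-17=4
r7=M[204]=25
r7=25&12=8
r6=204+4=208
r0=5+2=7
CMP r0, #13  (cmp 7,13)
BLT start: taken
r7=8+9=17
r7=17-17=0
r7=M[208]=12
r7=12&12=12
r6=208+4=212
r0=7+2=9
CMP r0, #13  (cmp 9,13)
BLT start: taken
r7=12+9=21
r7=21-17=4
r7=M[212]=16
r7=16&12=0
r6=212+4=216
r0=9+2=11
CMP r0, #13  (cmp 11,13)
BLT start: taken
r7=0+9=9
r7=9-17=-8
r7=M[216]=3
r7=3&12=0
r6=216+4=220
r0=11+2=13
CMP r0, #13  (cmp 13,13)
BLT start: not taken
r7=0-6=-6
halt.

-6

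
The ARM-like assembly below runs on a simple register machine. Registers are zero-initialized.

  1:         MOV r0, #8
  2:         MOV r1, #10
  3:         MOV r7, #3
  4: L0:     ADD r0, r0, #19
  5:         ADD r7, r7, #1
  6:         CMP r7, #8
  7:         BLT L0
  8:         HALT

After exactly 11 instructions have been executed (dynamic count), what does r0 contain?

MOV r0, #8 → r0=8
MOV r1, #10 → r1=10
MOV r7, #3 → r7=3
ADD r0, r0, #19 → r0=8+19=27
ADD r7, r7, #1 → r7=3+1=4
CMP r7, #8  (cmp 4,8)
BLT L0: taken
ADD r0, r0, #19 → r0=27+19=46
ADD r7, r7, #1 → r7=4+1=5
CMP r7, #8  (cmp 5,8)
BLT L0: taken
After step 11: r0 = 46.

46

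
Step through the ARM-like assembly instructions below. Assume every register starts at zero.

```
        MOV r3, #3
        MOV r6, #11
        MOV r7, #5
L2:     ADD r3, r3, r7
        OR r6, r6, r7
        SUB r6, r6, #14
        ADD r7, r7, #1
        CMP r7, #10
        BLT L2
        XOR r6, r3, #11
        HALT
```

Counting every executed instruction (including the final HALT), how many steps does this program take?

35

MOV r3, #3 → r3=3
MOV r6, #11 → r6=11
MOV r7, #5 → r7=5
ADD r3, r3, r7 → r3=3+5=8
OR r6, r6, r7 → r6=11|5=15
SUB r6, r6, #14 → r6=15-14=1
ADD r7, r7, #1 → r7=5+1=6
CMP r7, #10  (cmp 6,10)
BLT L2: taken
ADD r3, r3, r7 → r3=8+6=14
OR r6, r6, r7 → r6=1|6=7
SUB r6, r6, #14 → r6=7-14=-7
ADD r7, r7, #1 → r7=6+1=7
CMP r7, #10  (cmp 7,10)
BLT L2: taken
ADD r3, r3, r7 → r3=14+7=21
OR r6, r6, r7 → r6=(-7)|7=-1
SUB r6, r6, #14 → r6=(-1)-14=-15
ADD r7, r7, #1 → r7=7+1=8
CMP r7, #10  (cmp 8,10)
BLT L2: taken
ADD r3, r3, r7 → r3=21+8=29
OR r6, r6, r7 → r6=(-15)|8=-7
SUB r6, r6, #14 → r6=(-7)-14=-21
ADD r7, r7, #1 → r7=8+1=9
CMP r7, #10  (cmp 9,10)
BLT L2: taken
ADD r3, r3, r7 → r3=29+9=38
OR r6, r6, r7 → r6=(-21)|9=-21
SUB r6, r6, #14 → r6=(-21)-14=-35
ADD r7, r7, #1 → r7=9+1=10
CMP r7, #10  (cmp 10,10)
BLT L2: not taken
XOR r6, r3, #11 → r6=38^11=45
halt.
Total executed instructions: 35.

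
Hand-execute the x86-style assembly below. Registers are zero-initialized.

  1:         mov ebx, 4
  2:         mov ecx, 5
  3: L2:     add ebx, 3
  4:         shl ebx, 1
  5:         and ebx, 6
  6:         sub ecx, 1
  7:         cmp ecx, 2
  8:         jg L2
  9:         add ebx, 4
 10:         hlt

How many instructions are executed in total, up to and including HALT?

after mov ebx, 4: ebx=4
after mov ecx, 5: ecx=5
after add ebx, 3: ebx=4+3=7
after shl ebx, 1: ebx=7<<1=14
after and ebx, 6: ebx=14&6=6
after sub ecx, 1: ecx=5-1=4
cmp ecx, 2  (cmp 4,2)
jg L2: taken
after add ebx, 3: ebx=6+3=9
after shl ebx, 1: ebx=9<<1=18
after and ebx, 6: ebx=18&6=2
after sub ecx, 1: ecx=4-1=3
cmp ecx, 2  (cmp 3,2)
jg L2: taken
after add ebx, 3: ebx=2+3=5
after shl ebx, 1: ebx=5<<1=10
after and ebx, 6: ebx=10&6=2
after sub ecx, 1: ecx=3-1=2
cmp ecx, 2  (cmp 2,2)
jg L2: not taken
after add ebx, 4: ebx=2+4=6
halt.
Total executed instructions: 22.

22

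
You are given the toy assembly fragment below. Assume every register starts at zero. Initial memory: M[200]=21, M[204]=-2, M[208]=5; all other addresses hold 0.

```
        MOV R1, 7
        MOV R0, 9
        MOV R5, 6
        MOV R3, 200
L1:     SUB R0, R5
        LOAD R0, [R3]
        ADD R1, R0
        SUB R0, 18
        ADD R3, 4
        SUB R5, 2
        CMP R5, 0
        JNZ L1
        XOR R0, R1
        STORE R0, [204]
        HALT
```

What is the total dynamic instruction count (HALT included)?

MOV R1, 7 → R1=7
MOV R0, 9 → R0=9
MOV R5, 6 → R5=6
MOV R3, 200 → R3=200
SUB R0, R5 → R0=9-6=3
LOAD R0, [R3] → R0=M[200]=21
ADD R1, R0 → R1=7+21=28
SUB R0, 18 → R0=21-18=3
ADD R3, 4 → R3=200+4=204
SUB R5, 2 → R5=6-2=4
CMP R5, 0  (cmp 4,0)
JNZ L1: taken
SUB R0, R5 → R0=3-4=-1
LOAD R0, [R3] → R0=M[204]=-2
ADD R1, R0 → R1=28+(-2)=26
SUB R0, 18 → R0=(-2)-18=-20
ADD R3, 4 → R3=204+4=208
SUB R5, 2 → R5=4-2=2
CMP R5, 0  (cmp 2,0)
JNZ L1: taken
SUB R0, R5 → R0=(-20)-2=-22
LOAD R0, [R3] → R0=M[208]=5
ADD R1, R0 → R1=26+5=31
SUB R0, 18 → R0=5-18=-13
ADD R3, 4 → R3=208+4=212
SUB R5, 2 → R5=2-2=0
CMP R5, 0  (cmp 0,0)
JNZ L1: not taken
XOR R0, R1 → R0=(-13)^31=-20
STORE R0, [204] → M[204]=-20
halt.
Total executed instructions: 31.

31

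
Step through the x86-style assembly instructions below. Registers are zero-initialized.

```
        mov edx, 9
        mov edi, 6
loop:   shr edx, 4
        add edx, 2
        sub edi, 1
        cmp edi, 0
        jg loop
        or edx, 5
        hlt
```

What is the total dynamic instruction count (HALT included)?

34

mov edx, 9 → edx=9
mov edi, 6 → edi=6
shr edx, 4 → edx=9>>4=0
add edx, 2 → edx=0+2=2
sub edi, 1 → edi=6-1=5
cmp edi, 0  (cmp 5,0)
jg loop: taken
shr edx, 4 → edx=2>>4=0
add edx, 2 → edx=0+2=2
sub edi, 1 → edi=5-1=4
cmp edi, 0  (cmp 4,0)
jg loop: taken
shr edx, 4 → edx=2>>4=0
add edx, 2 → edx=0+2=2
sub edi, 1 → edi=4-1=3
cmp edi, 0  (cmp 3,0)
jg loop: taken
shr edx, 4 → edx=2>>4=0
add edx, 2 → edx=0+2=2
sub edi, 1 → edi=3-1=2
cmp edi, 0  (cmp 2,0)
jg loop: taken
shr edx, 4 → edx=2>>4=0
add edx, 2 → edx=0+2=2
sub edi, 1 → edi=2-1=1
cmp edi, 0  (cmp 1,0)
jg loop: taken
shr edx, 4 → edx=2>>4=0
add edx, 2 → edx=0+2=2
sub edi, 1 → edi=1-1=0
cmp edi, 0  (cmp 0,0)
jg loop: not taken
or edx, 5 → edx=2|5=7
halt.
Total executed instructions: 34.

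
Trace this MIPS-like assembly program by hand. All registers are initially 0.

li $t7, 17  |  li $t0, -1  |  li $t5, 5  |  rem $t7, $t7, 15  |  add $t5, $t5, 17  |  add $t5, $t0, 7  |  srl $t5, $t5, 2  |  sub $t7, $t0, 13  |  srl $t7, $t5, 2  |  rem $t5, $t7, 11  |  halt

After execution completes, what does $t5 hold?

li $t7, 17 → $t7=17
li $t0, -1 → $t0=-1
li $t5, 5 → $t5=5
rem $t7, $t7, 15 → $t7=17%15=2
add $t5, $t5, 17 → $t5=5+17=22
add $t5, $t0, 7 → $t5=(-1)+7=6
srl $t5, $t5, 2 → $t5=6>>2=1
sub $t7, $t0, 13 → $t7=(-1)-13=-14
srl $t7, $t5, 2 → $t7=1>>2=0
rem $t5, $t7, 11 → $t5=0%11=0
halt.

0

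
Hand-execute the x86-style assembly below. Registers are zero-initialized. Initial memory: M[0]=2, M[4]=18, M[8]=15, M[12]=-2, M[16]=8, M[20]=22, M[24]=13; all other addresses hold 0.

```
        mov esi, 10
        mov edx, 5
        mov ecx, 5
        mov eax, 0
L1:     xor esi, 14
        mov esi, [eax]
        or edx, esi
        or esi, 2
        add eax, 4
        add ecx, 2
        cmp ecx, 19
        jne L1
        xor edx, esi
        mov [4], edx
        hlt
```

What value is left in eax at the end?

esi=10
edx=5
ecx=5
eax=0
esi=10^14=4
esi=M[0]=2
edx=5|2=7
esi=2|2=2
eax=0+4=4
ecx=5+2=7
cmp ecx, 19  (cmp 7,19)
jne L1: taken
esi=2^14=12
esi=M[4]=18
edx=7|18=23
esi=18|2=18
eax=4+4=8
ecx=7+2=9
cmp ecx, 19  (cmp 9,19)
jne L1: taken
esi=18^14=28
esi=M[8]=15
edx=23|15=31
esi=15|2=15
eax=8+4=12
ecx=9+2=11
cmp ecx, 19  (cmp 11,19)
jne L1: taken
esi=15^14=1
esi=M[12]=-2
edx=31|(-2)=-1
esi=(-2)|2=-2
eax=12+4=16
ecx=11+2=13
cmp ecx, 19  (cmp 13,19)
jne L1: taken
esi=(-2)^14=-16
esi=M[16]=8
edx=(-1)|8=-1
esi=8|2=10
eax=16+4=20
ecx=13+2=15
cmp ecx, 19  (cmp 15,19)
jne L1: taken
esi=10^14=4
esi=M[20]=22
edx=(-1)|22=-1
esi=22|2=22
eax=20+4=24
ecx=15+2=17
cmp ecx, 19  (cmp 17,19)
jne L1: taken
esi=22^14=24
esi=M[24]=13
edx=(-1)|13=-1
esi=13|2=15
eax=24+4=28
ecx=17+2=19
cmp ecx, 19  (cmp 19,19)
jne L1: not taken
edx=(-1)^15=-16
mov [4], edx → M[4]=-16
halt.

28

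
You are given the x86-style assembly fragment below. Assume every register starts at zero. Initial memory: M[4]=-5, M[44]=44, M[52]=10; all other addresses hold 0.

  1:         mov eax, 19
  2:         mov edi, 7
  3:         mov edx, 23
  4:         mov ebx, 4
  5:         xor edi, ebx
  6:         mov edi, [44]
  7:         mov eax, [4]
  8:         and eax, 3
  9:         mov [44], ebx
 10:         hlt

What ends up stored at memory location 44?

4

eax=19
edi=7
edx=23
ebx=4
edi=7^4=3
edi=M[44]=44
eax=M[4]=-5
eax=(-5)&3=3
mov [44], ebx → M[44]=4
halt.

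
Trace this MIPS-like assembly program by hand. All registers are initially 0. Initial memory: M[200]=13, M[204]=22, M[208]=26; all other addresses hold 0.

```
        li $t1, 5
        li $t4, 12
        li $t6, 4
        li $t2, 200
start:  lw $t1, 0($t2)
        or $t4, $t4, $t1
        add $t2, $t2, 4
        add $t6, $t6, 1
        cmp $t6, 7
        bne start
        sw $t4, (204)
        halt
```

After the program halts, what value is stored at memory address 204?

after li $t1, 5: $t1=5
after li $t4, 12: $t4=12
after li $t6, 4: $t6=4
after li $t2, 200: $t2=200
after lw $t1, 0($t2): $t1=M[200]=13
after or $t4, $t4, $t1: $t4=12|13=13
after add $t2, $t2, 4: $t2=200+4=204
after add $t6, $t6, 1: $t6=4+1=5
cmp $t6, 7  (cmp 5,7)
bne start: taken
after lw $t1, 0($t2): $t1=M[204]=22
after or $t4, $t4, $t1: $t4=13|22=31
after add $t2, $t2, 4: $t2=204+4=208
after add $t6, $t6, 1: $t6=5+1=6
cmp $t6, 7  (cmp 6,7)
bne start: taken
after lw $t1, 0($t2): $t1=M[208]=26
after or $t4, $t4, $t1: $t4=31|26=31
after add $t2, $t2, 4: $t2=208+4=212
after add $t6, $t6, 1: $t6=6+1=7
cmp $t6, 7  (cmp 7,7)
bne start: not taken
sw $t4, (204) → M[204]=31
halt.

31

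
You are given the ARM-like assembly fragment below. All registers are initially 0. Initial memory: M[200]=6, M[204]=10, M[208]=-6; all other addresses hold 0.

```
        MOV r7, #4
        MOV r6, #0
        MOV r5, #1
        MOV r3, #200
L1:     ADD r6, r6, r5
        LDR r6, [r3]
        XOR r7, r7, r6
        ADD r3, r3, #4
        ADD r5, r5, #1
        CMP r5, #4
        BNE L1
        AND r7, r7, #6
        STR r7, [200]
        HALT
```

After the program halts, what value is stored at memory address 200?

after MOV r7, #4: r7=4
after MOV r6, #0: r6=0
after MOV r5, #1: r5=1
after MOV r3, #200: r3=200
after ADD r6, r6, r5: r6=0+1=1
after LDR r6, [r3]: r6=M[200]=6
after XOR r7, r7, r6: r7=4^6=2
after ADD r3, r3, #4: r3=200+4=204
after ADD r5, r5, #1: r5=1+1=2
CMP r5, #4  (cmp 2,4)
BNE L1: taken
after ADD r6, r6, r5: r6=6+2=8
after LDR r6, [r3]: r6=M[204]=10
after XOR r7, r7, r6: r7=2^10=8
after ADD r3, r3, #4: r3=204+4=208
after ADD r5, r5, #1: r5=2+1=3
CMP r5, #4  (cmp 3,4)
BNE L1: taken
after ADD r6, r6, r5: r6=10+3=13
after LDR r6, [r3]: r6=M[208]=-6
after XOR r7, r7, r6: r7=8^(-6)=-14
after ADD r3, r3, #4: r3=208+4=212
after ADD r5, r5, #1: r5=3+1=4
CMP r5, #4  (cmp 4,4)
BNE L1: not taken
after AND r7, r7, #6: r7=(-14)&6=2
STR r7, [200] → M[200]=2
halt.

2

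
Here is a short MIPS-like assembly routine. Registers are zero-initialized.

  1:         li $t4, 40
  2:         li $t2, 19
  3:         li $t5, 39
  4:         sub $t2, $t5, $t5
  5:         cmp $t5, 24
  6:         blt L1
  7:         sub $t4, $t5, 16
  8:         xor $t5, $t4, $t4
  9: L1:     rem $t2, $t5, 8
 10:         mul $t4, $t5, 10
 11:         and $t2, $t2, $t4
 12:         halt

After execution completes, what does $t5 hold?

0

after li $t4, 40: $t4=40
after li $t2, 19: $t2=19
after li $t5, 39: $t5=39
after sub $t2, $t5, $t5: $t2=39-39=0
cmp $t5, 24  (cmp 39,24)
blt L1: not taken
after sub $t4, $t5, 16: $t4=39-16=23
after xor $t5, $t4, $t4: $t5=23^23=0
after rem $t2, $t5, 8: $t2=0%8=0
after mul $t4, $t5, 10: $t4=0*10=0
after and $t2, $t2, $t4: $t2=0&0=0
halt.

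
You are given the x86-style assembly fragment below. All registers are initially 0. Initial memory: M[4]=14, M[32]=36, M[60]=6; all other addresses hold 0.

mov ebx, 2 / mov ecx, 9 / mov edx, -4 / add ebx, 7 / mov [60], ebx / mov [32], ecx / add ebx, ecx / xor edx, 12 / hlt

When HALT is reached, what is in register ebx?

18

after mov ebx, 2: ebx=2
after mov ecx, 9: ecx=9
after mov edx, -4: edx=-4
after add ebx, 7: ebx=2+7=9
mov [60], ebx → M[60]=9
mov [32], ecx → M[32]=9
after add ebx, ecx: ebx=9+9=18
after xor edx, 12: edx=(-4)^12=-16
halt.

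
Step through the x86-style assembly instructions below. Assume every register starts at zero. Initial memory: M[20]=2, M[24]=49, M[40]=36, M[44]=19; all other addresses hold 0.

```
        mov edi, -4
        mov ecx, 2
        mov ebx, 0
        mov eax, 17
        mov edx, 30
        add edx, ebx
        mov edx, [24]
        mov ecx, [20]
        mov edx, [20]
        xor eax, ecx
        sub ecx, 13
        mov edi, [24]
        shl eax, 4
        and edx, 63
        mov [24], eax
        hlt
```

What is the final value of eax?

304

mov edi, -4 → edi=-4
mov ecx, 2 → ecx=2
mov ebx, 0 → ebx=0
mov eax, 17 → eax=17
mov edx, 30 → edx=30
add edx, ebx → edx=30+0=30
mov edx, [24] → edx=M[24]=49
mov ecx, [20] → ecx=M[20]=2
mov edx, [20] → edx=M[20]=2
xor eax, ecx → eax=17^2=19
sub ecx, 13 → ecx=2-13=-11
mov edi, [24] → edi=M[24]=49
shl eax, 4 → eax=19<<4=304
and edx, 63 → edx=2&63=2
mov [24], eax → M[24]=304
halt.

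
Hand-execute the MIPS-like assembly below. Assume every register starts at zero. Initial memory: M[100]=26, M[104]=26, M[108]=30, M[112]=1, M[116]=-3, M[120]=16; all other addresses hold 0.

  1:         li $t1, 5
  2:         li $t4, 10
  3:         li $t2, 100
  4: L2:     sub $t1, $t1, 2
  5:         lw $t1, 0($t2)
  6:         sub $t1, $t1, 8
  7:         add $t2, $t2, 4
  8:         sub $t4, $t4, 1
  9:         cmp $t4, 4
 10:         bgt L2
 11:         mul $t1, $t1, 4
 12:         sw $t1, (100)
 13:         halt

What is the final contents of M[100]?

after li $t1, 5: $t1=5
after li $t4, 10: $t4=10
after li $t2, 100: $t2=100
after sub $t1, $t1, 2: $t1=5-2=3
after lw $t1, 0($t2): $t1=M[100]=26
after sub $t1, $t1, 8: $t1=26-8=18
after add $t2, $t2, 4: $t2=100+4=104
after sub $t4, $t4, 1: $t4=10-1=9
cmp $t4, 4  (cmp 9,4)
bgt L2: taken
after sub $t1, $t1, 2: $t1=18-2=16
after lw $t1, 0($t2): $t1=M[104]=26
after sub $t1, $t1, 8: $t1=26-8=18
after add $t2, $t2, 4: $t2=104+4=108
after sub $t4, $t4, 1: $t4=9-1=8
cmp $t4, 4  (cmp 8,4)
bgt L2: taken
after sub $t1, $t1, 2: $t1=18-2=16
after lw $t1, 0($t2): $t1=M[108]=30
after sub $t1, $t1, 8: $t1=30-8=22
after add $t2, $t2, 4: $t2=108+4=112
after sub $t4, $t4, 1: $t4=8-1=7
cmp $t4, 4  (cmp 7,4)
bgt L2: taken
after sub $t1, $t1, 2: $t1=22-2=20
after lw $t1, 0($t2): $t1=M[112]=1
after sub $t1, $t1, 8: $t1=1-8=-7
after add $t2, $t2, 4: $t2=112+4=116
after sub $t4, $t4, 1: $t4=7-1=6
cmp $t4, 4  (cmp 6,4)
bgt L2: taken
after sub $t1, $t1, 2: $t1=(-7)-2=-9
after lw $t1, 0($t2): $t1=M[116]=-3
after sub $t1, $t1, 8: $t1=(-3)-8=-11
after add $t2, $t2, 4: $t2=116+4=120
after sub $t4, $t4, 1: $t4=6-1=5
cmp $t4, 4  (cmp 5,4)
bgt L2: taken
after sub $t1, $t1, 2: $t1=(-11)-2=-13
after lw $t1, 0($t2): $t1=M[120]=16
after sub $t1, $t1, 8: $t1=16-8=8
after add $t2, $t2, 4: $t2=120+4=124
after sub $t4, $t4, 1: $t4=5-1=4
cmp $t4, 4  (cmp 4,4)
bgt L2: not taken
after mul $t1, $t1, 4: $t1=8*4=32
sw $t1, (100) → M[100]=32
halt.

32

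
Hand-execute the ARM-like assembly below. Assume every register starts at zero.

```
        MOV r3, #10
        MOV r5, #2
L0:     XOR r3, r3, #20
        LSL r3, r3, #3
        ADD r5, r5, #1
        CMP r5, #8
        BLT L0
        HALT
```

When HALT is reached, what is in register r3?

7564704

MOV r3, #10 → r3=10
MOV r5, #2 → r5=2
XOR r3, r3, #20 → r3=10^20=30
LSL r3, r3, #3 → r3=30<<3=240
ADD r5, r5, #1 → r5=2+1=3
CMP r5, #8  (cmp 3,8)
BLT L0: taken
XOR r3, r3, #20 → r3=240^20=228
LSL r3, r3, #3 → r3=228<<3=1824
ADD r5, r5, #1 → r5=3+1=4
CMP r5, #8  (cmp 4,8)
BLT L0: taken
XOR r3, r3, #20 → r3=1824^20=1844
LSL r3, r3, #3 → r3=1844<<3=14752
ADD r5, r5, #1 → r5=4+1=5
CMP r5, #8  (cmp 5,8)
BLT L0: taken
XOR r3, r3, #20 → r3=14752^20=14772
LSL r3, r3, #3 → r3=14772<<3=118176
ADD r5, r5, #1 → r5=5+1=6
CMP r5, #8  (cmp 6,8)
BLT L0: taken
XOR r3, r3, #20 → r3=118176^20=118196
LSL r3, r3, #3 → r3=118196<<3=945568
ADD r5, r5, #1 → r5=6+1=7
CMP r5, #8  (cmp 7,8)
BLT L0: taken
XOR r3, r3, #20 → r3=945568^20=945588
LSL r3, r3, #3 → r3=945588<<3=7564704
ADD r5, r5, #1 → r5=7+1=8
CMP r5, #8  (cmp 8,8)
BLT L0: not taken
halt.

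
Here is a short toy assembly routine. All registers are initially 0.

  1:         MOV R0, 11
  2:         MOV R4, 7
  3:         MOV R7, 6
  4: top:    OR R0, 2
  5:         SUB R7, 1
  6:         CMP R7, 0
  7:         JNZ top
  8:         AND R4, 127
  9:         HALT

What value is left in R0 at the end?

11

MOV R0, 11 → R0=11
MOV R4, 7 → R4=7
MOV R7, 6 → R7=6
OR R0, 2 → R0=11|2=11
SUB R7, 1 → R7=6-1=5
CMP R7, 0  (cmp 5,0)
JNZ top: taken
OR R0, 2 → R0=11|2=11
SUB R7, 1 → R7=5-1=4
CMP R7, 0  (cmp 4,0)
JNZ top: taken
OR R0, 2 → R0=11|2=11
SUB R7, 1 → R7=4-1=3
CMP R7, 0  (cmp 3,0)
JNZ top: taken
OR R0, 2 → R0=11|2=11
SUB R7, 1 → R7=3-1=2
CMP R7, 0  (cmp 2,0)
JNZ top: taken
OR R0, 2 → R0=11|2=11
SUB R7, 1 → R7=2-1=1
CMP R7, 0  (cmp 1,0)
JNZ top: taken
OR R0, 2 → R0=11|2=11
SUB R7, 1 → R7=1-1=0
CMP R7, 0  (cmp 0,0)
JNZ top: not taken
AND R4, 127 → R4=7&127=7
halt.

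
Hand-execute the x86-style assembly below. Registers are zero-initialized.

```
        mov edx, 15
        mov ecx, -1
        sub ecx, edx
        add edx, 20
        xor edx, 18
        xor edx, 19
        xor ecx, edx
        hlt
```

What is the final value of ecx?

mov edx, 15 → edx=15
mov ecx, -1 → ecx=-1
sub ecx, edx → ecx=(-1)-15=-16
add edx, 20 → edx=15+20=35
xor edx, 18 → edx=35^18=49
xor edx, 19 → edx=49^19=34
xor ecx, edx → ecx=(-16)^34=-46
halt.

-46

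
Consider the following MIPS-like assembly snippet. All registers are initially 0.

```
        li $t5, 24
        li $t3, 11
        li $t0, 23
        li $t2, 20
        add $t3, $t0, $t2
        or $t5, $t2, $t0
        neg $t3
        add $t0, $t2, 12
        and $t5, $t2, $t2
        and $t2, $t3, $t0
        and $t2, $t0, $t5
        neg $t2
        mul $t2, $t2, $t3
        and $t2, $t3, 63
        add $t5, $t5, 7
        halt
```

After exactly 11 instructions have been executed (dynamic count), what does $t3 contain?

li $t5, 24 → $t5=24
li $t3, 11 → $t3=11
li $t0, 23 → $t0=23
li $t2, 20 → $t2=20
add $t3, $t0, $t2 → $t3=23+20=43
or $t5, $t2, $t0 → $t5=20|23=23
neg $t3 → $t3=-(43)=-43
add $t0, $t2, 12 → $t0=20+12=32
and $t5, $t2, $t2 → $t5=20&20=20
and $t2, $t3, $t0 → $t2=(-43)&32=0
and $t2, $t0, $t5 → $t2=32&20=0
After step 11: $t3 = -43.

-43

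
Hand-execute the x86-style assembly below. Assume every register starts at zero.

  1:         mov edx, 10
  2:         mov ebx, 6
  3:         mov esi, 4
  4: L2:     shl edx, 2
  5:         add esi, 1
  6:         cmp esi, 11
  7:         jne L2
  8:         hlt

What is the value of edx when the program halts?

edx=10
ebx=6
esi=4
edx=10<<2=40
esi=4+1=5
cmp esi, 11  (cmp 5,11)
jne L2: taken
edx=40<<2=160
esi=5+1=6
cmp esi, 11  (cmp 6,11)
jne L2: taken
edx=160<<2=640
esi=6+1=7
cmp esi, 11  (cmp 7,11)
jne L2: taken
edx=640<<2=2560
esi=7+1=8
cmp esi, 11  (cmp 8,11)
jne L2: taken
edx=2560<<2=10240
esi=8+1=9
cmp esi, 11  (cmp 9,11)
jne L2: taken
edx=10240<<2=40960
esi=9+1=10
cmp esi, 11  (cmp 10,11)
jne L2: taken
edx=40960<<2=163840
esi=10+1=11
cmp esi, 11  (cmp 11,11)
jne L2: not taken
halt.

163840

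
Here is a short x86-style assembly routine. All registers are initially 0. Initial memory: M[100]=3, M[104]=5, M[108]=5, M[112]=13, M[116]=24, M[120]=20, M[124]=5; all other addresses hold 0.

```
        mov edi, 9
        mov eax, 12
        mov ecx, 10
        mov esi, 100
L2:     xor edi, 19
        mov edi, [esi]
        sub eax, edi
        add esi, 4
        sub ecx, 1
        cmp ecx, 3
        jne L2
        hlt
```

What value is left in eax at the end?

mov edi, 9 → edi=9
mov eax, 12 → eax=12
mov ecx, 10 → ecx=10
mov esi, 100 → esi=100
xor edi, 19 → edi=9^19=26
mov edi, [esi] → edi=M[100]=3
sub eax, edi → eax=12-3=9
add esi, 4 → esi=100+4=104
sub ecx, 1 → ecx=10-1=9
cmp ecx, 3  (cmp 9,3)
jne L2: taken
xor edi, 19 → edi=3^19=16
mov edi, [esi] → edi=M[104]=5
sub eax, edi → eax=9-5=4
add esi, 4 → esi=104+4=108
sub ecx, 1 → ecx=9-1=8
cmp ecx, 3  (cmp 8,3)
jne L2: taken
xor edi, 19 → edi=5^19=22
mov edi, [esi] → edi=M[108]=5
sub eax, edi → eax=4-5=-1
add esi, 4 → esi=108+4=112
sub ecx, 1 → ecx=8-1=7
cmp ecx, 3  (cmp 7,3)
jne L2: taken
xor edi, 19 → edi=5^19=22
mov edi, [esi] → edi=M[112]=13
sub eax, edi → eax=(-1)-13=-14
add esi, 4 → esi=112+4=116
sub ecx, 1 → ecx=7-1=6
cmp ecx, 3  (cmp 6,3)
jne L2: taken
xor edi, 19 → edi=13^19=30
mov edi, [esi] → edi=M[116]=24
sub eax, edi → eax=(-14)-24=-38
add esi, 4 → esi=116+4=120
sub ecx, 1 → ecx=6-1=5
cmp ecx, 3  (cmp 5,3)
jne L2: taken
xor edi, 19 → edi=24^19=11
mov edi, [esi] → edi=M[120]=20
sub eax, edi → eax=(-38)-20=-58
add esi, 4 → esi=120+4=124
sub ecx, 1 → ecx=5-1=4
cmp ecx, 3  (cmp 4,3)
jne L2: taken
xor edi, 19 → edi=20^19=7
mov edi, [esi] → edi=M[124]=5
sub eax, edi → eax=(-58)-5=-63
add esi, 4 → esi=124+4=128
sub ecx, 1 → ecx=4-1=3
cmp ecx, 3  (cmp 3,3)
jne L2: not taken
halt.

-63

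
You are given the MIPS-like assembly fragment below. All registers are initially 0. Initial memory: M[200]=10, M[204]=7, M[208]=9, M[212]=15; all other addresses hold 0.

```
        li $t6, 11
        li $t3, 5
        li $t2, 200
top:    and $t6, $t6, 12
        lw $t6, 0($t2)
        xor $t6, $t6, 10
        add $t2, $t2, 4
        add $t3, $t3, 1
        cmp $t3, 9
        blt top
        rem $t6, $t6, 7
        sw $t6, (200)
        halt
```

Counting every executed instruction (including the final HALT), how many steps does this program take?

li $t6, 11 → $t6=11
li $t3, 5 → $t3=5
li $t2, 200 → $t2=200
and $t6, $t6, 12 → $t6=11&12=8
lw $t6, 0($t2) → $t6=M[200]=10
xor $t6, $t6, 10 → $t6=10^10=0
add $t2, $t2, 4 → $t2=200+4=204
add $t3, $t3, 1 → $t3=5+1=6
cmp $t3, 9  (cmp 6,9)
blt top: taken
and $t6, $t6, 12 → $t6=0&12=0
lw $t6, 0($t2) → $t6=M[204]=7
xor $t6, $t6, 10 → $t6=7^10=13
add $t2, $t2, 4 → $t2=204+4=208
add $t3, $t3, 1 → $t3=6+1=7
cmp $t3, 9  (cmp 7,9)
blt top: taken
and $t6, $t6, 12 → $t6=13&12=12
lw $t6, 0($t2) → $t6=M[208]=9
xor $t6, $t6, 10 → $t6=9^10=3
add $t2, $t2, 4 → $t2=208+4=212
add $t3, $t3, 1 → $t3=7+1=8
cmp $t3, 9  (cmp 8,9)
blt top: taken
and $t6, $t6, 12 → $t6=3&12=0
lw $t6, 0($t2) → $t6=M[212]=15
xor $t6, $t6, 10 → $t6=15^10=5
add $t2, $t2, 4 → $t2=212+4=216
add $t3, $t3, 1 → $t3=8+1=9
cmp $t3, 9  (cmp 9,9)
blt top: not taken
rem $t6, $t6, 7 → $t6=5%7=5
sw $t6, (200) → M[200]=5
halt.
Total executed instructions: 34.

34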